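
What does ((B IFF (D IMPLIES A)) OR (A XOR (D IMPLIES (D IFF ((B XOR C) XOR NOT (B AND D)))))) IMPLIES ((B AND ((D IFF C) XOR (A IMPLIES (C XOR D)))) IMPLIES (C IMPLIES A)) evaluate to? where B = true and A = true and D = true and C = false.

true

D IMPLIES A = true IMPLIES true = true
B IFF (D IMPLIES A) = true IFF true = true
B XOR C = true XOR false = true
B AND D = true AND true = true
NOT (B AND D) = NOT true = false
(B XOR C) XOR NOT (B AND D) = true XOR false = true
D IFF ((B XOR C) XOR NOT (B AND D)) = true IFF true = true
D IMPLIES (D IFF ((B XOR C) XOR NOT (B AND D))) = true IMPLIES true = true
A XOR (D IMPLIES (D IFF ((B XOR C) XOR NOT (B AND D)))) = true XOR true = false
(B IFF (D IMPLIES A)) OR (A XOR (D IMPLIES (D IFF ((B XOR C) XOR NOT (B AND D))))) = true OR false = true
D IFF C = true IFF false = false
C XOR D = false XOR true = true
A IMPLIES (C XOR D) = true IMPLIES true = true
(D IFF C) XOR (A IMPLIES (C XOR D)) = false XOR true = true
B AND ((D IFF C) XOR (A IMPLIES (C XOR D))) = true AND true = true
C IMPLIES A = false IMPLIES true = true
(B AND ((D IFF C) XOR (A IMPLIES (C XOR D)))) IMPLIES (C IMPLIES A) = true IMPLIES true = true
((B IFF (D IMPLIES A)) OR (A XOR (D IMPLIES (D IFF ((B XOR C) XOR NOT (B AND D)))))) IMPLIES ((B AND ((D IFF C) XOR (A IMPLIES (C XOR D)))) IMPLIES (C IMPLIES A)) = true IMPLIES true = true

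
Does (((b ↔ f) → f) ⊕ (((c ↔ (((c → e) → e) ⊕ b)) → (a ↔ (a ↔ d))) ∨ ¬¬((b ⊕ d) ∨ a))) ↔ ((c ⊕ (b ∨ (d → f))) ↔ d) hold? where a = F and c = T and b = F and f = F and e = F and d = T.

Substituting a=F, c=T, b=F, f=F, e=F, d=T:
b ↔ f = F ↔ F = T
(b ↔ f) → f = T → F = F
c → e = T → F = F
(c → e) → e = F → F = T
((c → e) → e) ⊕ b = T ⊕ F = T
c ↔ (((c → e) → e) ⊕ b) = T ↔ T = T
a ↔ d = F ↔ T = F
a ↔ (a ↔ d) = F ↔ F = T
(c ↔ (((c → e) → e) ⊕ b)) → (a ↔ (a ↔ d)) = T → T = T
b ⊕ d = F ⊕ T = T
(b ⊕ d) ∨ a = T ∨ F = T
¬((b ⊕ d) ∨ a) = ¬T = F
¬¬((b ⊕ d) ∨ a) = ¬F = T
((c ↔ (((c → e) → e) ⊕ b)) → (a ↔ (a ↔ d))) ∨ ¬¬((b ⊕ d) ∨ a) = T ∨ T = T
((b ↔ f) → f) ⊕ (((c ↔ (((c → e) → e) ⊕ b)) → (a ↔ (a ↔ d))) ∨ ¬¬((b ⊕ d) ∨ a)) = F ⊕ T = T
d → f = T → F = F
b ∨ (d → f) = F ∨ F = F
c ⊕ (b ∨ (d → f)) = T ⊕ F = T
(c ⊕ (b ∨ (d → f))) ↔ d = T ↔ T = T
(((b ↔ f) → f) ⊕ (((c ↔ (((c → e) → e) ⊕ b)) → (a ↔ (a ↔ d))) ∨ ¬¬((b ⊕ d) ∨ a))) ↔ ((c ⊕ (b ∨ (d → f))) ↔ d) = T ↔ T = T

T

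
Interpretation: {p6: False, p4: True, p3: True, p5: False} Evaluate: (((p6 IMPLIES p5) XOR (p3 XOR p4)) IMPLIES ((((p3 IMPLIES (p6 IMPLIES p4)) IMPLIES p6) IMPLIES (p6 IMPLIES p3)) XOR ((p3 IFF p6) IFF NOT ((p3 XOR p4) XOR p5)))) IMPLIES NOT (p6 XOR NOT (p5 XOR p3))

p6 IMPLIES p5 = False IMPLIES False = True
p3 XOR p4 = True XOR True = False
(p6 IMPLIES p5) XOR (p3 XOR p4) = True XOR False = True
p6 IMPLIES p4 = False IMPLIES True = True
p3 IMPLIES (p6 IMPLIES p4) = True IMPLIES True = True
(p3 IMPLIES (p6 IMPLIES p4)) IMPLIES p6 = True IMPLIES False = False
p6 IMPLIES p3 = False IMPLIES True = True
((p3 IMPLIES (p6 IMPLIES p4)) IMPLIES p6) IMPLIES (p6 IMPLIES p3) = False IMPLIES True = True
p3 IFF p6 = True IFF False = False
p3 XOR p4 = True XOR True = False
(p3 XOR p4) XOR p5 = False XOR False = False
NOT ((p3 XOR p4) XOR p5) = NOT False = True
(p3 IFF p6) IFF NOT ((p3 XOR p4) XOR p5) = False IFF True = False
(((p3 IMPLIES (p6 IMPLIES p4)) IMPLIES p6) IMPLIES (p6 IMPLIES p3)) XOR ((p3 IFF p6) IFF NOT ((p3 XOR p4) XOR p5)) = True XOR False = True
((p6 IMPLIES p5) XOR (p3 XOR p4)) IMPLIES ((((p3 IMPLIES (p6 IMPLIES p4)) IMPLIES p6) IMPLIES (p6 IMPLIES p3)) XOR ((p3 IFF p6) IFF NOT ((p3 XOR p4) XOR p5))) = True IMPLIES True = True
p5 XOR p3 = False XOR True = True
NOT (p5 XOR p3) = NOT True = False
p6 XOR NOT (p5 XOR p3) = False XOR False = False
NOT (p6 XOR NOT (p5 XOR p3)) = NOT False = True
(((p6 IMPLIES p5) XOR (p3 XOR p4)) IMPLIES ((((p3 IMPLIES (p6 IMPLIES p4)) IMPLIES p6) IMPLIES (p6 IMPLIES p3)) XOR ((p3 IFF p6) IFF NOT ((p3 XOR p4) XOR p5)))) IMPLIES NOT (p6 XOR NOT (p5 XOR p3)) = True IMPLIES True = True

True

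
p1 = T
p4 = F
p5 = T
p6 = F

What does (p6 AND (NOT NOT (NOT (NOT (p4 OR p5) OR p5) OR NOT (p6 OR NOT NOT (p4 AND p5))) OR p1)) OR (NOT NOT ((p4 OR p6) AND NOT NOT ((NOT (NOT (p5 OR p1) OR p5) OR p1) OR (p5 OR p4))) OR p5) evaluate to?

T

p4 OR p5 = F OR T = T
NOT (p4 OR p5) = NOT T = F
NOT (p4 OR p5) OR p5 = F OR T = T
NOT (NOT (p4 OR p5) OR p5) = NOT T = F
p4 AND p5 = F AND T = F
NOT (p4 AND p5) = NOT F = T
NOT NOT (p4 AND p5) = NOT T = F
p6 OR NOT NOT (p4 AND p5) = F OR F = F
NOT (p6 OR NOT NOT (p4 AND p5)) = NOT F = T
NOT (NOT (p4 OR p5) OR p5) OR NOT (p6 OR NOT NOT (p4 AND p5)) = F OR T = T
NOT (NOT (NOT (p4 OR p5) OR p5) OR NOT (p6 OR NOT NOT (p4 AND p5))) = NOT T = F
NOT NOT (NOT (NOT (p4 OR p5) OR p5) OR NOT (p6 OR NOT NOT (p4 AND p5))) = NOT F = T
NOT NOT (NOT (NOT (p4 OR p5) OR p5) OR NOT (p6 OR NOT NOT (p4 AND p5))) OR p1 = T OR T = T
p6 AND (NOT NOT (NOT (NOT (p4 OR p5) OR p5) OR NOT (p6 OR NOT NOT (p4 AND p5))) OR p1) = F AND T = F
p4 OR p6 = F OR F = F
p5 OR p1 = T OR T = T
NOT (p5 OR p1) = NOT T = F
NOT (p5 OR p1) OR p5 = F OR T = T
NOT (NOT (p5 OR p1) OR p5) = NOT T = F
NOT (NOT (p5 OR p1) OR p5) OR p1 = F OR T = T
p5 OR p4 = T OR F = T
(NOT (NOT (p5 OR p1) OR p5) OR p1) OR (p5 OR p4) = T OR T = T
NOT ((NOT (NOT (p5 OR p1) OR p5) OR p1) OR (p5 OR p4)) = NOT T = F
NOT NOT ((NOT (NOT (p5 OR p1) OR p5) OR p1) OR (p5 OR p4)) = NOT F = T
(p4 OR p6) AND NOT NOT ((NOT (NOT (p5 OR p1) OR p5) OR p1) OR (p5 OR p4)) = F AND T = F
NOT ((p4 OR p6) AND NOT NOT ((NOT (NOT (p5 OR p1) OR p5) OR p1) OR (p5 OR p4))) = NOT F = T
NOT NOT ((p4 OR p6) AND NOT NOT ((NOT (NOT (p5 OR p1) OR p5) OR p1) OR (p5 OR p4))) = NOT T = F
NOT NOT ((p4 OR p6) AND NOT NOT ((NOT (NOT (p5 OR p1) OR p5) OR p1) OR (p5 OR p4))) OR p5 = F OR T = T
(p6 AND (NOT NOT (NOT (NOT (p4 OR p5) OR p5) OR NOT (p6 OR NOT NOT (p4 AND p5))) OR p1)) OR (NOT NOT ((p4 OR p6) AND NOT NOT ((NOT (NOT (p5 OR p1) OR p5) OR p1) OR (p5 OR p4))) OR p5) = F OR T = T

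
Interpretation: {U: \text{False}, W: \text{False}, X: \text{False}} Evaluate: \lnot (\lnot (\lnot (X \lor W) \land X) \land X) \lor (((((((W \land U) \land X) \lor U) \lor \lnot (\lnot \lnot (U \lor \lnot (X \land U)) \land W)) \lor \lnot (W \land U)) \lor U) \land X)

X \lor W = \text{False} \lor \text{False} = \text{False}
\lnot (X \lor W) = \lnot \text{False} = \text{True}
\lnot (X \lor W) \land X = \text{True} \land \text{False} = \text{False}
\lnot (\lnot (X \lor W) \land X) = \lnot \text{False} = \text{True}
\lnot (\lnot (X \lor W) \land X) \land X = \text{True} \land \text{False} = \text{False}
\lnot (\lnot (\lnot (X \lor W) \land X) \land X) = \lnot \text{False} = \text{True}
W \land U = \text{False} \land \text{False} = \text{False}
(W \land U) \land X = \text{False} \land \text{False} = \text{False}
((W \land U) \land X) \lor U = \text{False} \lor \text{False} = \text{False}
X \land U = \text{False} \land \text{False} = \text{False}
\lnot (X \land U) = \lnot \text{False} = \text{True}
U \lor \lnot (X \land U) = \text{False} \lor \text{True} = \text{True}
\lnot (U \lor \lnot (X \land U)) = \lnot \text{True} = \text{False}
\lnot \lnot (U \lor \lnot (X \land U)) = \lnot \text{False} = \text{True}
\lnot \lnot (U \lor \lnot (X \land U)) \land W = \text{True} \land \text{False} = \text{False}
\lnot (\lnot \lnot (U \lor \lnot (X \land U)) \land W) = \lnot \text{False} = \text{True}
(((W \land U) \land X) \lor U) \lor \lnot (\lnot \lnot (U \lor \lnot (X \land U)) \land W) = \text{False} \lor \text{True} = \text{True}
W \land U = \text{False} \land \text{False} = \text{False}
\lnot (W \land U) = \lnot \text{False} = \text{True}
((((W \land U) \land X) \lor U) \lor \lnot (\lnot \lnot (U \lor \lnot (X \land U)) \land W)) \lor \lnot (W \land U) = \text{True} \lor \text{True} = \text{True}
(((((W \land U) \land X) \lor U) \lor \lnot (\lnot \lnot (U \lor \lnot (X \land U)) \land W)) \lor \lnot (W \land U)) \lor U = \text{True} \lor \text{False} = \text{True}
((((((W \land U) \land X) \lor U) \lor \lnot (\lnot \lnot (U \lor \lnot (X \land U)) \land W)) \lor \lnot (W \land U)) \lor U) \land X = \text{True} \land \text{False} = \text{False}
\lnot (\lnot (\lnot (X \lor W) \land X) \land X) \lor (((((((W \land U) \land X) \lor U) \lor \lnot (\lnot \lnot (U \lor \lnot (X \land U)) \land W)) \lor \lnot (W \land U)) \lor U) \land X) = \text{True} \lor \text{False} = \text{True}

\text{True}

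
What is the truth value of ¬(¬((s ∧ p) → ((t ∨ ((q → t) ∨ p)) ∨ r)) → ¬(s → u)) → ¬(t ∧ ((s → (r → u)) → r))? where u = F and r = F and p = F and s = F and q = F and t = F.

s ∧ p = F ∧ F = F
q → t = F → F = T
(q → t) ∨ p = T ∨ F = T
t ∨ ((q → t) ∨ p) = F ∨ T = T
(t ∨ ((q → t) ∨ p)) ∨ r = T ∨ F = T
(s ∧ p) → ((t ∨ ((q → t) ∨ p)) ∨ r) = F → T = T
¬((s ∧ p) → ((t ∨ ((q → t) ∨ p)) ∨ r)) = ¬T = F
s → u = F → F = T
¬(s → u) = ¬T = F
¬((s ∧ p) → ((t ∨ ((q → t) ∨ p)) ∨ r)) → ¬(s → u) = F → F = T
¬(¬((s ∧ p) → ((t ∨ ((q → t) ∨ p)) ∨ r)) → ¬(s → u)) = ¬T = F
r → u = F → F = T
s → (r → u) = F → T = T
(s → (r → u)) → r = T → F = F
t ∧ ((s → (r → u)) → r) = F ∧ F = F
¬(t ∧ ((s → (r → u)) → r)) = ¬F = T
¬(¬((s ∧ p) → ((t ∨ ((q → t) ∨ p)) ∨ r)) → ¬(s → u)) → ¬(t ∧ ((s → (r → u)) → r)) = F → T = T

T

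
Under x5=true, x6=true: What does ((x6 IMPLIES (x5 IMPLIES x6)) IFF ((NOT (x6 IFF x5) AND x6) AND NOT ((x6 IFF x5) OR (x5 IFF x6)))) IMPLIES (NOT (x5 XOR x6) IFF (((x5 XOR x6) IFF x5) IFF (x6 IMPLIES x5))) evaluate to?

x5 IMPLIES x6 = true IMPLIES true = true
x6 IMPLIES (x5 IMPLIES x6) = true IMPLIES true = true
x6 IFF x5 = true IFF true = true
NOT (x6 IFF x5) = NOT true = false
NOT (x6 IFF x5) AND x6 = false AND true = false
x6 IFF x5 = true IFF true = true
x5 IFF x6 = true IFF true = true
(x6 IFF x5) OR (x5 IFF x6) = true OR true = true
NOT ((x6 IFF x5) OR (x5 IFF x6)) = NOT true = false
(NOT (x6 IFF x5) AND x6) AND NOT ((x6 IFF x5) OR (x5 IFF x6)) = false AND false = false
(x6 IMPLIES (x5 IMPLIES x6)) IFF ((NOT (x6 IFF x5) AND x6) AND NOT ((x6 IFF x5) OR (x5 IFF x6))) = true IFF false = false
x5 XOR x6 = true XOR true = false
NOT (x5 XOR x6) = NOT false = true
x5 XOR x6 = true XOR true = false
(x5 XOR x6) IFF x5 = false IFF true = false
x6 IMPLIES x5 = true IMPLIES true = true
((x5 XOR x6) IFF x5) IFF (x6 IMPLIES x5) = false IFF true = false
NOT (x5 XOR x6) IFF (((x5 XOR x6) IFF x5) IFF (x6 IMPLIES x5)) = true IFF false = false
((x6 IMPLIES (x5 IMPLIES x6)) IFF ((NOT (x6 IFF x5) AND x6) AND NOT ((x6 IFF x5) OR (x5 IFF x6)))) IMPLIES (NOT (x5 XOR x6) IFF (((x5 XOR x6) IFF x5) IFF (x6 IMPLIES x5))) = false IMPLIES false = true

true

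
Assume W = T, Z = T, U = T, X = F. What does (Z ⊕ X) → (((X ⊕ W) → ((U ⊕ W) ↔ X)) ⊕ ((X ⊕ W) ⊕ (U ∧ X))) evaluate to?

F

Z ⊕ X = T ⊕ F = T
X ⊕ W = F ⊕ T = T
U ⊕ W = T ⊕ T = F
(U ⊕ W) ↔ X = F ↔ F = T
(X ⊕ W) → ((U ⊕ W) ↔ X) = T → T = T
X ⊕ W = F ⊕ T = T
U ∧ X = T ∧ F = F
(X ⊕ W) ⊕ (U ∧ X) = T ⊕ F = T
((X ⊕ W) → ((U ⊕ W) ↔ X)) ⊕ ((X ⊕ W) ⊕ (U ∧ X)) = T ⊕ T = F
(Z ⊕ X) → (((X ⊕ W) → ((U ⊕ W) ↔ X)) ⊕ ((X ⊕ W) ⊕ (U ∧ X))) = T → F = F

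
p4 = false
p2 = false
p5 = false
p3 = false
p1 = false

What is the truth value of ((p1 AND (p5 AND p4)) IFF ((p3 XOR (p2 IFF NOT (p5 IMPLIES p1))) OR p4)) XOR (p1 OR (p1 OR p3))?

p5 AND p4 = false AND false = false
p1 AND (p5 AND p4) = false AND false = false
p5 IMPLIES p1 = false IMPLIES false = true
NOT (p5 IMPLIES p1) = NOT true = false
p2 IFF NOT (p5 IMPLIES p1) = false IFF false = true
p3 XOR (p2 IFF NOT (p5 IMPLIES p1)) = false XOR true = true
(p3 XOR (p2 IFF NOT (p5 IMPLIES p1))) OR p4 = true OR false = true
(p1 AND (p5 AND p4)) IFF ((p3 XOR (p2 IFF NOT (p5 IMPLIES p1))) OR p4) = false IFF true = false
p1 OR p3 = false OR false = false
p1 OR (p1 OR p3) = false OR false = false
((p1 AND (p5 AND p4)) IFF ((p3 XOR (p2 IFF NOT (p5 IMPLIES p1))) OR p4)) XOR (p1 OR (p1 OR p3)) = false XOR false = false

false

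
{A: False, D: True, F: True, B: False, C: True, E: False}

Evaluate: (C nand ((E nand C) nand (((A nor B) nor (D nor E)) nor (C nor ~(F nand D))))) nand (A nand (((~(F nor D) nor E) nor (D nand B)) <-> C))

E nand C = False nand True = True
A nor B = False nor False = True
D nor E = True nor False = False
(A nor B) nor (D nor E) = True nor False = False
F nand D = True nand True = False
~(F nand D) = ~False = True
C nor ~(F nand D) = True nor True = False
((A nor B) nor (D nor E)) nor (C nor ~(F nand D)) = False nor False = True
(E nand C) nand (((A nor B) nor (D nor E)) nor (C nor ~(F nand D))) = True nand True = False
C nand ((E nand C) nand (((A nor B) nor (D nor E)) nor (C nor ~(F nand D)))) = True nand False = True
F nor D = True nor True = False
~(F nor D) = ~False = True
~(F nor D) nor E = True nor False = False
D nand B = True nand False = True
(~(F nor D) nor E) nor (D nand B) = False nor True = False
((~(F nor D) nor E) nor (D nand B)) <-> C = False <-> True = False
A nand (((~(F nor D) nor E) nor (D nand B)) <-> C) = False nand False = True
(C nand ((E nand C) nand (((A nor B) nor (D nor E)) nor (C nor ~(F nand D))))) nand (A nand (((~(F nor D) nor E) nor (D nand B)) <-> C)) = True nand True = False

False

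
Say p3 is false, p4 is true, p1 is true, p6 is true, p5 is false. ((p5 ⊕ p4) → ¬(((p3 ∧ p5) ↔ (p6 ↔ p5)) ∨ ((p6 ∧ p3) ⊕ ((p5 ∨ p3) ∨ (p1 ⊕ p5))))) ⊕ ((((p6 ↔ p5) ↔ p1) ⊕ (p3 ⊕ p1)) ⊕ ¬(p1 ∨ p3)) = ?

True

Substituting p3=False, p4=True, p1=True, p6=True, p5=False:
p5 ⊕ p4 = False ⊕ True = True
p3 ∧ p5 = False ∧ False = False
p6 ↔ p5 = True ↔ False = False
(p3 ∧ p5) ↔ (p6 ↔ p5) = False ↔ False = True
p6 ∧ p3 = True ∧ False = False
p5 ∨ p3 = False ∨ False = False
p1 ⊕ p5 = True ⊕ False = True
(p5 ∨ p3) ∨ (p1 ⊕ p5) = False ∨ True = True
(p6 ∧ p3) ⊕ ((p5 ∨ p3) ∨ (p1 ⊕ p5)) = False ⊕ True = True
((p3 ∧ p5) ↔ (p6 ↔ p5)) ∨ ((p6 ∧ p3) ⊕ ((p5 ∨ p3) ∨ (p1 ⊕ p5))) = True ∨ True = True
¬(((p3 ∧ p5) ↔ (p6 ↔ p5)) ∨ ((p6 ∧ p3) ⊕ ((p5 ∨ p3) ∨ (p1 ⊕ p5)))) = ¬True = False
(p5 ⊕ p4) → ¬(((p3 ∧ p5) ↔ (p6 ↔ p5)) ∨ ((p6 ∧ p3) ⊕ ((p5 ∨ p3) ∨ (p1 ⊕ p5)))) = True → False = False
p6 ↔ p5 = True ↔ False = False
(p6 ↔ p5) ↔ p1 = False ↔ True = False
p3 ⊕ p1 = False ⊕ True = True
((p6 ↔ p5) ↔ p1) ⊕ (p3 ⊕ p1) = False ⊕ True = True
p1 ∨ p3 = True ∨ False = True
¬(p1 ∨ p3) = ¬True = False
(((p6 ↔ p5) ↔ p1) ⊕ (p3 ⊕ p1)) ⊕ ¬(p1 ∨ p3) = True ⊕ False = True
((p5 ⊕ p4) → ¬(((p3 ∧ p5) ↔ (p6 ↔ p5)) ∨ ((p6 ∧ p3) ⊕ ((p5 ∨ p3) ∨ (p1 ⊕ p5))))) ⊕ ((((p6 ↔ p5) ↔ p1) ⊕ (p3 ⊕ p1)) ⊕ ¬(p1 ∨ p3)) = False ⊕ True = True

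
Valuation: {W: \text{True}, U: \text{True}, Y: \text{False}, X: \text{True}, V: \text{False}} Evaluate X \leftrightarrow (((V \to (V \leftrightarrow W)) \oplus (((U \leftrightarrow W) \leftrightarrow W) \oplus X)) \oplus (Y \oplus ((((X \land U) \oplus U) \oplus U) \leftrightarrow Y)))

V \leftrightarrow W = \text{False} \leftrightarrow \text{True} = \text{False}
V \to (V \leftrightarrow W) = \text{False} \to \text{False} = \text{True}
U \leftrightarrow W = \text{True} \leftrightarrow \text{True} = \text{True}
(U \leftrightarrow W) \leftrightarrow W = \text{True} \leftrightarrow \text{True} = \text{True}
((U \leftrightarrow W) \leftrightarrow W) \oplus X = \text{True} \oplus \text{True} = \text{False}
(V \to (V \leftrightarrow W)) \oplus (((U \leftrightarrow W) \leftrightarrow W) \oplus X) = \text{True} \oplus \text{False} = \text{True}
X \land U = \text{True} \land \text{True} = \text{True}
(X \land U) \oplus U = \text{True} \oplus \text{True} = \text{False}
((X \land U) \oplus U) \oplus U = \text{False} \oplus \text{True} = \text{True}
(((X \land U) \oplus U) \oplus U) \leftrightarrow Y = \text{True} \leftrightarrow \text{False} = \text{False}
Y \oplus ((((X \land U) \oplus U) \oplus U) \leftrightarrow Y) = \text{False} \oplus \text{False} = \text{False}
((V \to (V \leftrightarrow W)) \oplus (((U \leftrightarrow W) \leftrightarrow W) \oplus X)) \oplus (Y \oplus ((((X \land U) \oplus U) \oplus U) \leftrightarrow Y)) = \text{True} \oplus \text{False} = \text{True}
X \leftrightarrow (((V \to (V \leftrightarrow W)) \oplus (((U \leftrightarrow W) \leftrightarrow W) \oplus X)) \oplus (Y \oplus ((((X \land U) \oplus U) \oplus U) \leftrightarrow Y))) = \text{True} \leftrightarrow \text{True} = \text{True}

\text{True}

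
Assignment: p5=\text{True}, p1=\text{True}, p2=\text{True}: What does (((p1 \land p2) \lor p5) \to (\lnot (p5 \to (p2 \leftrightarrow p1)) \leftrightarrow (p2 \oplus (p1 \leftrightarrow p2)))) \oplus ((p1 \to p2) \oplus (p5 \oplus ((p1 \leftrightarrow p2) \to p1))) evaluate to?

Substituting p5=\text{True}, p1=\text{True}, p2=\text{True}:
p1 \land p2 = \text{True} \land \text{True} = \text{True}
(p1 \land p2) \lor p5 = \text{True} \lor \text{True} = \text{True}
p2 \leftrightarrow p1 = \text{True} \leftrightarrow \text{True} = \text{True}
p5 \to (p2 \leftrightarrow p1) = \text{True} \to \text{True} = \text{True}
\lnot (p5 \to (p2 \leftrightarrow p1)) = \lnot \text{True} = \text{False}
p1 \leftrightarrow p2 = \text{True} \leftrightarrow \text{True} = \text{True}
p2 \oplus (p1 \leftrightarrow p2) = \text{True} \oplus \text{True} = \text{False}
\lnot (p5 \to (p2 \leftrightarrow p1)) \leftrightarrow (p2 \oplus (p1 \leftrightarrow p2)) = \text{False} \leftrightarrow \text{False} = \text{True}
((p1 \land p2) \lor p5) \to (\lnot (p5 \to (p2 \leftrightarrow p1)) \leftrightarrow (p2 \oplus (p1 \leftrightarrow p2))) = \text{True} \to \text{True} = \text{True}
p1 \to p2 = \text{True} \to \text{True} = \text{True}
p1 \leftrightarrow p2 = \text{True} \leftrightarrow \text{True} = \text{True}
(p1 \leftrightarrow p2) \to p1 = \text{True} \to \text{True} = \text{True}
p5 \oplus ((p1 \leftrightarrow p2) \to p1) = \text{True} \oplus \text{True} = \text{False}
(p1 \to p2) \oplus (p5 \oplus ((p1 \leftrightarrow p2) \to p1)) = \text{True} \oplus \text{False} = \text{True}
(((p1 \land p2) \lor p5) \to (\lnot (p5 \to (p2 \leftrightarrow p1)) \leftrightarrow (p2 \oplus (p1 \leftrightarrow p2)))) \oplus ((p1 \to p2) \oplus (p5 \oplus ((p1 \leftrightarrow p2) \to p1))) = \text{True} \oplus \text{True} = \text{False}

\text{False}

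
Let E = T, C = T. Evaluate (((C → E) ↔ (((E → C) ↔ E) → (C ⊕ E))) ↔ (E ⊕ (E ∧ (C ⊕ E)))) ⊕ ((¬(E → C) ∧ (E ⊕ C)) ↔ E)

F

C → E = T → T = T
E → C = T → T = T
(E → C) ↔ E = T ↔ T = T
C ⊕ E = T ⊕ T = F
((E → C) ↔ E) → (C ⊕ E) = T → F = F
(C → E) ↔ (((E → C) ↔ E) → (C ⊕ E)) = T ↔ F = F
C ⊕ E = T ⊕ T = F
E ∧ (C ⊕ E) = T ∧ F = F
E ⊕ (E ∧ (C ⊕ E)) = T ⊕ F = T
((C → E) ↔ (((E → C) ↔ E) → (C ⊕ E))) ↔ (E ⊕ (E ∧ (C ⊕ E))) = F ↔ T = F
E → C = T → T = T
¬(E → C) = ¬T = F
E ⊕ C = T ⊕ T = F
¬(E → C) ∧ (E ⊕ C) = F ∧ F = F
(¬(E → C) ∧ (E ⊕ C)) ↔ E = F ↔ T = F
(((C → E) ↔ (((E → C) ↔ E) → (C ⊕ E))) ↔ (E ⊕ (E ∧ (C ⊕ E)))) ⊕ ((¬(E → C) ∧ (E ⊕ C)) ↔ E) = F ⊕ F = F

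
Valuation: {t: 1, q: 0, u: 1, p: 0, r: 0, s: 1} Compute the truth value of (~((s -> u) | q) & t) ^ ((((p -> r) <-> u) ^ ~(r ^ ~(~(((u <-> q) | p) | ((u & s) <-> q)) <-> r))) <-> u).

s -> u = 1 -> 1 = 1
(s -> u) | q = 1 | 0 = 1
~((s -> u) | q) = ~1 = 0
~((s -> u) | q) & t = 0 & 1 = 0
p -> r = 0 -> 0 = 1
(p -> r) <-> u = 1 <-> 1 = 1
u <-> q = 1 <-> 0 = 0
(u <-> q) | p = 0 | 0 = 0
u & s = 1 & 1 = 1
(u & s) <-> q = 1 <-> 0 = 0
((u <-> q) | p) | ((u & s) <-> q) = 0 | 0 = 0
~(((u <-> q) | p) | ((u & s) <-> q)) = ~0 = 1
~(((u <-> q) | p) | ((u & s) <-> q)) <-> r = 1 <-> 0 = 0
~(~(((u <-> q) | p) | ((u & s) <-> q)) <-> r) = ~0 = 1
r ^ ~(~(((u <-> q) | p) | ((u & s) <-> q)) <-> r) = 0 ^ 1 = 1
~(r ^ ~(~(((u <-> q) | p) | ((u & s) <-> q)) <-> r)) = ~1 = 0
((p -> r) <-> u) ^ ~(r ^ ~(~(((u <-> q) | p) | ((u & s) <-> q)) <-> r)) = 1 ^ 0 = 1
(((p -> r) <-> u) ^ ~(r ^ ~(~(((u <-> q) | p) | ((u & s) <-> q)) <-> r))) <-> u = 1 <-> 1 = 1
(~((s -> u) | q) & t) ^ ((((p -> r) <-> u) ^ ~(r ^ ~(~(((u <-> q) | p) | ((u & s) <-> q)) <-> r))) <-> u) = 0 ^ 1 = 1

1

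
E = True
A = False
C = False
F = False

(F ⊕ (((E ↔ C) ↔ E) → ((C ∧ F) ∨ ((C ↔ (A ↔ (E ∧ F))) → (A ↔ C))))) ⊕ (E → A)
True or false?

E ↔ C = True ↔ False = False
(E ↔ C) ↔ E = False ↔ True = False
C ∧ F = False ∧ False = False
E ∧ F = True ∧ False = False
A ↔ (E ∧ F) = False ↔ False = True
C ↔ (A ↔ (E ∧ F)) = False ↔ True = False
A ↔ C = False ↔ False = True
(C ↔ (A ↔ (E ∧ F))) → (A ↔ C) = False → True = True
(C ∧ F) ∨ ((C ↔ (A ↔ (E ∧ F))) → (A ↔ C)) = False ∨ True = True
((E ↔ C) ↔ E) → ((C ∧ F) ∨ ((C ↔ (A ↔ (E ∧ F))) → (A ↔ C))) = False → True = True
F ⊕ (((E ↔ C) ↔ E) → ((C ∧ F) ∨ ((C ↔ (A ↔ (E ∧ F))) → (A ↔ C)))) = False ⊕ True = True
E → A = True → False = False
(F ⊕ (((E ↔ C) ↔ E) → ((C ∧ F) ∨ ((C ↔ (A ↔ (E ∧ F))) → (A ↔ C))))) ⊕ (E → A) = True ⊕ False = True

True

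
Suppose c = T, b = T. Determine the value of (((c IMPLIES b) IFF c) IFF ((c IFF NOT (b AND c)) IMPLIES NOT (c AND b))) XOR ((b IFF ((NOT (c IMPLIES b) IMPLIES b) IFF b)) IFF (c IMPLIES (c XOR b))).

c IMPLIES b = T IMPLIES T = T
(c IMPLIES b) IFF c = T IFF T = T
b AND c = T AND T = T
NOT (b AND c) = NOT T = F
c IFF NOT (b AND c) = T IFF F = F
c AND b = T AND T = T
NOT (c AND b) = NOT T = F
(c IFF NOT (b AND c)) IMPLIES NOT (c AND b) = F IMPLIES F = T
((c IMPLIES b) IFF c) IFF ((c IFF NOT (b AND c)) IMPLIES NOT (c AND b)) = T IFF T = T
c IMPLIES b = T IMPLIES T = T
NOT (c IMPLIES b) = NOT T = F
NOT (c IMPLIES b) IMPLIES b = F IMPLIES T = T
(NOT (c IMPLIES b) IMPLIES b) IFF b = T IFF T = T
b IFF ((NOT (c IMPLIES b) IMPLIES b) IFF b) = T IFF T = T
c XOR b = T XOR T = F
c IMPLIES (c XOR b) = T IMPLIES F = F
(b IFF ((NOT (c IMPLIES b) IMPLIES b) IFF b)) IFF (c IMPLIES (c XOR b)) = T IFF F = F
(((c IMPLIES b) IFF c) IFF ((c IFF NOT (b AND c)) IMPLIES NOT (c AND b))) XOR ((b IFF ((NOT (c IMPLIES b) IMPLIES b) IFF b)) IFF (c IMPLIES (c XOR b))) = T XOR F = T

T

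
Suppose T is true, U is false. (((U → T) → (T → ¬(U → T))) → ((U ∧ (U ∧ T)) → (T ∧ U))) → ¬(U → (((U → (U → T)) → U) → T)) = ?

Substituting T=True, U=False:
U → T = False → True = True
U → T = False → True = True
¬(U → T) = ¬True = False
T → ¬(U → T) = True → False = False
(U → T) → (T → ¬(U → T)) = True → False = False
U ∧ T = False ∧ True = False
U ∧ (U ∧ T) = False ∧ False = False
T ∧ U = True ∧ False = False
(U ∧ (U ∧ T)) → (T ∧ U) = False → False = True
((U → T) → (T → ¬(U → T))) → ((U ∧ (U ∧ T)) → (T ∧ U)) = False → True = True
U → T = False → True = True
U → (U → T) = False → True = True
(U → (U → T)) → U = True → False = False
((U → (U → T)) → U) → T = False → True = True
U → (((U → (U → T)) → U) → T) = False → True = True
¬(U → (((U → (U → T)) → U) → T)) = ¬True = False
(((U → T) → (T → ¬(U → T))) → ((U ∧ (U ∧ T)) → (T ∧ U))) → ¬(U → (((U → (U → T)) → U) → T)) = True → False = False

False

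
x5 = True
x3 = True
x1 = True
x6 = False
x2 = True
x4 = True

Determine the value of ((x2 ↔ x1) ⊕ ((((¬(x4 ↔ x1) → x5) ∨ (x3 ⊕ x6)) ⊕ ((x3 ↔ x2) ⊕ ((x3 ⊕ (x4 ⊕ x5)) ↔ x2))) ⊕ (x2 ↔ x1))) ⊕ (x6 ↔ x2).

True

x2 ↔ x1 = True ↔ True = True
x4 ↔ x1 = True ↔ True = True
¬(x4 ↔ x1) = ¬True = False
¬(x4 ↔ x1) → x5 = False → True = True
x3 ⊕ x6 = True ⊕ False = True
(¬(x4 ↔ x1) → x5) ∨ (x3 ⊕ x6) = True ∨ True = True
x3 ↔ x2 = True ↔ True = True
x4 ⊕ x5 = True ⊕ True = False
x3 ⊕ (x4 ⊕ x5) = True ⊕ False = True
(x3 ⊕ (x4 ⊕ x5)) ↔ x2 = True ↔ True = True
(x3 ↔ x2) ⊕ ((x3 ⊕ (x4 ⊕ x5)) ↔ x2) = True ⊕ True = False
((¬(x4 ↔ x1) → x5) ∨ (x3 ⊕ x6)) ⊕ ((x3 ↔ x2) ⊕ ((x3 ⊕ (x4 ⊕ x5)) ↔ x2)) = True ⊕ False = True
x2 ↔ x1 = True ↔ True = True
(((¬(x4 ↔ x1) → x5) ∨ (x3 ⊕ x6)) ⊕ ((x3 ↔ x2) ⊕ ((x3 ⊕ (x4 ⊕ x5)) ↔ x2))) ⊕ (x2 ↔ x1) = True ⊕ True = False
(x2 ↔ x1) ⊕ ((((¬(x4 ↔ x1) → x5) ∨ (x3 ⊕ x6)) ⊕ ((x3 ↔ x2) ⊕ ((x3 ⊕ (x4 ⊕ x5)) ↔ x2))) ⊕ (x2 ↔ x1)) = True ⊕ False = True
x6 ↔ x2 = False ↔ True = False
((x2 ↔ x1) ⊕ ((((¬(x4 ↔ x1) → x5) ∨ (x3 ⊕ x6)) ⊕ ((x3 ↔ x2) ⊕ ((x3 ⊕ (x4 ⊕ x5)) ↔ x2))) ⊕ (x2 ↔ x1))) ⊕ (x6 ↔ x2) = True ⊕ False = True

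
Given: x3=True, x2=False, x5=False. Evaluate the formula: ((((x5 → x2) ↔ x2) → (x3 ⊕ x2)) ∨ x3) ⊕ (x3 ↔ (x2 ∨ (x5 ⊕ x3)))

Substituting x3=True, x2=False, x5=False:
x5 → x2 = False → False = True
(x5 → x2) ↔ x2 = True ↔ False = False
x3 ⊕ x2 = True ⊕ False = True
((x5 → x2) ↔ x2) → (x3 ⊕ x2) = False → True = True
(((x5 → x2) ↔ x2) → (x3 ⊕ x2)) ∨ x3 = True ∨ True = True
x5 ⊕ x3 = False ⊕ True = True
x2 ∨ (x5 ⊕ x3) = False ∨ True = True
x3 ↔ (x2 ∨ (x5 ⊕ x3)) = True ↔ True = True
((((x5 → x2) ↔ x2) → (x3 ⊕ x2)) ∨ x3) ⊕ (x3 ↔ (x2 ∨ (x5 ⊕ x3))) = True ⊕ True = False

False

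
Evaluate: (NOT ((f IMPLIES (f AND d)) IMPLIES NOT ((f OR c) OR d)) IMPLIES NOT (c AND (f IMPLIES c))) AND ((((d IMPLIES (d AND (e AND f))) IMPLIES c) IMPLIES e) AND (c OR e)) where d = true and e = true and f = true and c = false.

true

Substituting d=true, e=true, f=true, c=false:
f AND d = true AND true = true
f IMPLIES (f AND d) = true IMPLIES true = true
f OR c = true OR false = true
(f OR c) OR d = true OR true = true
NOT ((f OR c) OR d) = NOT true = false
(f IMPLIES (f AND d)) IMPLIES NOT ((f OR c) OR d) = true IMPLIES false = false
NOT ((f IMPLIES (f AND d)) IMPLIES NOT ((f OR c) OR d)) = NOT false = true
f IMPLIES c = true IMPLIES false = false
c AND (f IMPLIES c) = false AND false = false
NOT (c AND (f IMPLIES c)) = NOT false = true
NOT ((f IMPLIES (f AND d)) IMPLIES NOT ((f OR c) OR d)) IMPLIES NOT (c AND (f IMPLIES c)) = true IMPLIES true = true
e AND f = true AND true = true
d AND (e AND f) = true AND true = true
d IMPLIES (d AND (e AND f)) = true IMPLIES true = true
(d IMPLIES (d AND (e AND f))) IMPLIES c = true IMPLIES false = false
((d IMPLIES (d AND (e AND f))) IMPLIES c) IMPLIES e = false IMPLIES true = true
c OR e = false OR true = true
(((d IMPLIES (d AND (e AND f))) IMPLIES c) IMPLIES e) AND (c OR e) = true AND true = true
(NOT ((f IMPLIES (f AND d)) IMPLIES NOT ((f OR c) OR d)) IMPLIES NOT (c AND (f IMPLIES c))) AND ((((d IMPLIES (d AND (e AND f))) IMPLIES c) IMPLIES e) AND (c OR e)) = true AND true = true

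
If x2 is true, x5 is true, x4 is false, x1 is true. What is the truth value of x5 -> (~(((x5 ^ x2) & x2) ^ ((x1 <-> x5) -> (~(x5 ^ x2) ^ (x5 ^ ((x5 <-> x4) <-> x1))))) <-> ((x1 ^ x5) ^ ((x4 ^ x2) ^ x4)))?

T

x5 ^ x2 = T ^ T = F
(x5 ^ x2) & x2 = F & T = F
x1 <-> x5 = T <-> T = T
x5 ^ x2 = T ^ T = F
~(x5 ^ x2) = ~F = T
x5 <-> x4 = T <-> F = F
(x5 <-> x4) <-> x1 = F <-> T = F
x5 ^ ((x5 <-> x4) <-> x1) = T ^ F = T
~(x5 ^ x2) ^ (x5 ^ ((x5 <-> x4) <-> x1)) = T ^ T = F
(x1 <-> x5) -> (~(x5 ^ x2) ^ (x5 ^ ((x5 <-> x4) <-> x1))) = T -> F = F
((x5 ^ x2) & x2) ^ ((x1 <-> x5) -> (~(x5 ^ x2) ^ (x5 ^ ((x5 <-> x4) <-> x1)))) = F ^ F = F
~(((x5 ^ x2) & x2) ^ ((x1 <-> x5) -> (~(x5 ^ x2) ^ (x5 ^ ((x5 <-> x4) <-> x1))))) = ~F = T
x1 ^ x5 = T ^ T = F
x4 ^ x2 = F ^ T = T
(x4 ^ x2) ^ x4 = T ^ F = T
(x1 ^ x5) ^ ((x4 ^ x2) ^ x4) = F ^ T = T
~(((x5 ^ x2) & x2) ^ ((x1 <-> x5) -> (~(x5 ^ x2) ^ (x5 ^ ((x5 <-> x4) <-> x1))))) <-> ((x1 ^ x5) ^ ((x4 ^ x2) ^ x4)) = T <-> T = T
x5 -> (~(((x5 ^ x2) & x2) ^ ((x1 <-> x5) -> (~(x5 ^ x2) ^ (x5 ^ ((x5 <-> x4) <-> x1))))) <-> ((x1 ^ x5) ^ ((x4 ^ x2) ^ x4))) = T -> T = T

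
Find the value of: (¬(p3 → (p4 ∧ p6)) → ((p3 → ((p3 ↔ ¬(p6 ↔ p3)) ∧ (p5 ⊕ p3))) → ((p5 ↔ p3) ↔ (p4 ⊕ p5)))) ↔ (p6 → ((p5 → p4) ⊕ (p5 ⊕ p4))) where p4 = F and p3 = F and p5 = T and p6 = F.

p4 ∧ p6 = F ∧ F = F
p3 → (p4 ∧ p6) = F → F = T
¬(p3 → (p4 ∧ p6)) = ¬T = F
p6 ↔ p3 = F ↔ F = T
¬(p6 ↔ p3) = ¬T = F
p3 ↔ ¬(p6 ↔ p3) = F ↔ F = T
p5 ⊕ p3 = T ⊕ F = T
(p3 ↔ ¬(p6 ↔ p3)) ∧ (p5 ⊕ p3) = T ∧ T = T
p3 → ((p3 ↔ ¬(p6 ↔ p3)) ∧ (p5 ⊕ p3)) = F → T = T
p5 ↔ p3 = T ↔ F = F
p4 ⊕ p5 = F ⊕ T = T
(p5 ↔ p3) ↔ (p4 ⊕ p5) = F ↔ T = F
(p3 → ((p3 ↔ ¬(p6 ↔ p3)) ∧ (p5 ⊕ p3))) → ((p5 ↔ p3) ↔ (p4 ⊕ p5)) = T → F = F
¬(p3 → (p4 ∧ p6)) → ((p3 → ((p3 ↔ ¬(p6 ↔ p3)) ∧ (p5 ⊕ p3))) → ((p5 ↔ p3) ↔ (p4 ⊕ p5))) = F → F = T
p5 → p4 = T → F = F
p5 ⊕ p4 = T ⊕ F = T
(p5 → p4) ⊕ (p5 ⊕ p4) = F ⊕ T = T
p6 → ((p5 → p4) ⊕ (p5 ⊕ p4)) = F → T = T
(¬(p3 → (p4 ∧ p6)) → ((p3 → ((p3 ↔ ¬(p6 ↔ p3)) ∧ (p5 ⊕ p3))) → ((p5 ↔ p3) ↔ (p4 ⊕ p5)))) ↔ (p6 → ((p5 → p4) ⊕ (p5 ⊕ p4))) = T ↔ T = T

T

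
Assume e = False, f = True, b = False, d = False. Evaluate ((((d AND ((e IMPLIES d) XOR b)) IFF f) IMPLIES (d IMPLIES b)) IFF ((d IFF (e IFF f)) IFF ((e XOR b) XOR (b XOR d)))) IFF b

True

e IMPLIES d = False IMPLIES False = True
(e IMPLIES d) XOR b = True XOR False = True
d AND ((e IMPLIES d) XOR b) = False AND True = False
(d AND ((e IMPLIES d) XOR b)) IFF f = False IFF True = False
d IMPLIES b = False IMPLIES False = True
((d AND ((e IMPLIES d) XOR b)) IFF f) IMPLIES (d IMPLIES b) = False IMPLIES True = True
e IFF f = False IFF True = False
d IFF (e IFF f) = False IFF False = True
e XOR b = False XOR False = False
b XOR d = False XOR False = False
(e XOR b) XOR (b XOR d) = False XOR False = False
(d IFF (e IFF f)) IFF ((e XOR b) XOR (b XOR d)) = True IFF False = False
(((d AND ((e IMPLIES d) XOR b)) IFF f) IMPLIES (d IMPLIES b)) IFF ((d IFF (e IFF f)) IFF ((e XOR b) XOR (b XOR d))) = True IFF False = False
((((d AND ((e IMPLIES d) XOR b)) IFF f) IMPLIES (d IMPLIES b)) IFF ((d IFF (e IFF f)) IFF ((e XOR b) XOR (b XOR d)))) IFF b = False IFF False = True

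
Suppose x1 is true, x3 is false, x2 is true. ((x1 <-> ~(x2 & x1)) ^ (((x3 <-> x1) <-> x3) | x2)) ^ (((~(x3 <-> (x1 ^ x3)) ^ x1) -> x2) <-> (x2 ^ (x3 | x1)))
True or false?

x2 & x1 = T & T = T
~(x2 & x1) = ~T = F
x1 <-> ~(x2 & x1) = T <-> F = F
x3 <-> x1 = F <-> T = F
(x3 <-> x1) <-> x3 = F <-> F = T
((x3 <-> x1) <-> x3) | x2 = T | T = T
(x1 <-> ~(x2 & x1)) ^ (((x3 <-> x1) <-> x3) | x2) = F ^ T = T
x1 ^ x3 = T ^ F = T
x3 <-> (x1 ^ x3) = F <-> T = F
~(x3 <-> (x1 ^ x3)) = ~F = T
~(x3 <-> (x1 ^ x3)) ^ x1 = T ^ T = F
(~(x3 <-> (x1 ^ x3)) ^ x1) -> x2 = F -> T = T
x3 | x1 = F | T = T
x2 ^ (x3 | x1) = T ^ T = F
((~(x3 <-> (x1 ^ x3)) ^ x1) -> x2) <-> (x2 ^ (x3 | x1)) = T <-> F = F
((x1 <-> ~(x2 & x1)) ^ (((x3 <-> x1) <-> x3) | x2)) ^ (((~(x3 <-> (x1 ^ x3)) ^ x1) -> x2) <-> (x2 ^ (x3 | x1))) = T ^ F = T

T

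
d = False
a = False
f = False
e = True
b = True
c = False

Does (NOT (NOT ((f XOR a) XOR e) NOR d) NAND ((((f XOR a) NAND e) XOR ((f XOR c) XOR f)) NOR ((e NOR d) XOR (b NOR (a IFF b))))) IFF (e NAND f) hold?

f XOR a = False XOR False = False
(f XOR a) XOR e = False XOR True = True
NOT ((f XOR a) XOR e) = NOT True = False
NOT ((f XOR a) XOR e) NOR d = False NOR False = True
NOT (NOT ((f XOR a) XOR e) NOR d) = NOT True = False
f XOR a = False XOR False = False
(f XOR a) NAND e = False NAND True = True
f XOR c = False XOR False = False
(f XOR c) XOR f = False XOR False = False
((f XOR a) NAND e) XOR ((f XOR c) XOR f) = True XOR False = True
e NOR d = True NOR False = False
a IFF b = False IFF True = False
b NOR (a IFF b) = True NOR False = False
(e NOR d) XOR (b NOR (a IFF b)) = False XOR False = False
(((f XOR a) NAND e) XOR ((f XOR c) XOR f)) NOR ((e NOR d) XOR (b NOR (a IFF b))) = True NOR False = False
NOT (NOT ((f XOR a) XOR e) NOR d) NAND ((((f XOR a) NAND e) XOR ((f XOR c) XOR f)) NOR ((e NOR d) XOR (b NOR (a IFF b)))) = False NAND False = True
e NAND f = True NAND False = True
(NOT (NOT ((f XOR a) XOR e) NOR d) NAND ((((f XOR a) NAND e) XOR ((f XOR c) XOR f)) NOR ((e NOR d) XOR (b NOR (a IFF b))))) IFF (e NAND f) = True IFF True = True

True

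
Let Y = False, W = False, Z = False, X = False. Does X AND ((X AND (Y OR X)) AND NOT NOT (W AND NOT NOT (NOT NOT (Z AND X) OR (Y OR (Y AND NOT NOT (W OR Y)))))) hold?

Y OR X = False OR False = False
X AND (Y OR X) = False AND False = False
Z AND X = False AND False = False
NOT (Z AND X) = NOT False = True
NOT NOT (Z AND X) = NOT True = False
W OR Y = False OR False = False
NOT (W OR Y) = NOT False = True
NOT NOT (W OR Y) = NOT True = False
Y AND NOT NOT (W OR Y) = False AND False = False
Y OR (Y AND NOT NOT (W OR Y)) = False OR False = False
NOT NOT (Z AND X) OR (Y OR (Y AND NOT NOT (W OR Y))) = False OR False = False
NOT (NOT NOT (Z AND X) OR (Y OR (Y AND NOT NOT (W OR Y)))) = NOT False = True
NOT NOT (NOT NOT (Z AND X) OR (Y OR (Y AND NOT NOT (W OR Y)))) = NOT True = False
W AND NOT NOT (NOT NOT (Z AND X) OR (Y OR (Y AND NOT NOT (W OR Y)))) = False AND False = False
NOT (W AND NOT NOT (NOT NOT (Z AND X) OR (Y OR (Y AND NOT NOT (W OR Y))))) = NOT False = True
NOT NOT (W AND NOT NOT (NOT NOT (Z AND X) OR (Y OR (Y AND NOT NOT (W OR Y))))) = NOT True = False
(X AND (Y OR X)) AND NOT NOT (W AND NOT NOT (NOT NOT (Z AND X) OR (Y OR (Y AND NOT NOT (W OR Y))))) = False AND False = False
X AND ((X AND (Y OR X)) AND NOT NOT (W AND NOT NOT (NOT NOT (Z AND X) OR (Y OR (Y AND NOT NOT (W OR Y)))))) = False AND False = False

False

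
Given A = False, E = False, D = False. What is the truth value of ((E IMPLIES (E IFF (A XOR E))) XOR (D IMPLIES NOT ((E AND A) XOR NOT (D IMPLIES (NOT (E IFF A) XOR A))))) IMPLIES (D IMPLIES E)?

True

A XOR E = False XOR False = False
E IFF (A XOR E) = False IFF False = True
E IMPLIES (E IFF (A XOR E)) = False IMPLIES True = True
E AND A = False AND False = False
E IFF A = False IFF False = True
NOT (E IFF A) = NOT True = False
NOT (E IFF A) XOR A = False XOR False = False
D IMPLIES (NOT (E IFF A) XOR A) = False IMPLIES False = True
NOT (D IMPLIES (NOT (E IFF A) XOR A)) = NOT True = False
(E AND A) XOR NOT (D IMPLIES (NOT (E IFF A) XOR A)) = False XOR False = False
NOT ((E AND A) XOR NOT (D IMPLIES (NOT (E IFF A) XOR A))) = NOT False = True
D IMPLIES NOT ((E AND A) XOR NOT (D IMPLIES (NOT (E IFF A) XOR A))) = False IMPLIES True = True
(E IMPLIES (E IFF (A XOR E))) XOR (D IMPLIES NOT ((E AND A) XOR NOT (D IMPLIES (NOT (E IFF A) XOR A)))) = True XOR True = False
D IMPLIES E = False IMPLIES False = True
((E IMPLIES (E IFF (A XOR E))) XOR (D IMPLIES NOT ((E AND A) XOR NOT (D IMPLIES (NOT (E IFF A) XOR A))))) IMPLIES (D IMPLIES E) = False IMPLIES True = True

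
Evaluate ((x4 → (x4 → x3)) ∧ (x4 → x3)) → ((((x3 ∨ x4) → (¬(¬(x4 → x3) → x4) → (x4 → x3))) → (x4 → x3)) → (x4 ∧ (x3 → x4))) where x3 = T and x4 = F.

Substituting x3=T, x4=F:
x4 → x3 = F → T = T
x4 → (x4 → x3) = F → T = T
x4 → x3 = F → T = T
(x4 → (x4 → x3)) ∧ (x4 → x3) = T ∧ T = T
x3 ∨ x4 = T ∨ F = T
x4 → x3 = F → T = T
¬(x4 → x3) = ¬T = F
¬(x4 → x3) → x4 = F → F = T
¬(¬(x4 → x3) → x4) = ¬T = F
x4 → x3 = F → T = T
¬(¬(x4 → x3) → x4) → (x4 → x3) = F → T = T
(x3 ∨ x4) → (¬(¬(x4 → x3) → x4) → (x4 → x3)) = T → T = T
x4 → x3 = F → T = T
((x3 ∨ x4) → (¬(¬(x4 → x3) → x4) → (x4 → x3))) → (x4 → x3) = T → T = T
x3 → x4 = T → F = F
x4 ∧ (x3 → x4) = F ∧ F = F
(((x3 ∨ x4) → (¬(¬(x4 → x3) → x4) → (x4 → x3))) → (x4 → x3)) → (x4 ∧ (x3 → x4)) = T → F = F
((x4 → (x4 → x3)) ∧ (x4 → x3)) → ((((x3 ∨ x4) → (¬(¬(x4 → x3) → x4) → (x4 → x3))) → (x4 → x3)) → (x4 ∧ (x3 → x4))) = T → F = F

F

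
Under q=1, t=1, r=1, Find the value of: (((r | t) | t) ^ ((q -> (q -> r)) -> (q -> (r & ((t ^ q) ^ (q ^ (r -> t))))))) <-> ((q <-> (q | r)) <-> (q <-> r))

1

r | t = 1 | 1 = 1
(r | t) | t = 1 | 1 = 1
q -> r = 1 -> 1 = 1
q -> (q -> r) = 1 -> 1 = 1
t ^ q = 1 ^ 1 = 0
r -> t = 1 -> 1 = 1
q ^ (r -> t) = 1 ^ 1 = 0
(t ^ q) ^ (q ^ (r -> t)) = 0 ^ 0 = 0
r & ((t ^ q) ^ (q ^ (r -> t))) = 1 & 0 = 0
q -> (r & ((t ^ q) ^ (q ^ (r -> t)))) = 1 -> 0 = 0
(q -> (q -> r)) -> (q -> (r & ((t ^ q) ^ (q ^ (r -> t))))) = 1 -> 0 = 0
((r | t) | t) ^ ((q -> (q -> r)) -> (q -> (r & ((t ^ q) ^ (q ^ (r -> t)))))) = 1 ^ 0 = 1
q | r = 1 | 1 = 1
q <-> (q | r) = 1 <-> 1 = 1
q <-> r = 1 <-> 1 = 1
(q <-> (q | r)) <-> (q <-> r) = 1 <-> 1 = 1
(((r | t) | t) ^ ((q -> (q -> r)) -> (q -> (r & ((t ^ q) ^ (q ^ (r -> t))))))) <-> ((q <-> (q | r)) <-> (q <-> r)) = 1 <-> 1 = 1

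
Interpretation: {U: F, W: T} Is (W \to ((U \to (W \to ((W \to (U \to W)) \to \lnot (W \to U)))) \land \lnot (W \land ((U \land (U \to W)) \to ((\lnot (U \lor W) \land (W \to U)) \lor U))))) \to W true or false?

Substituting U=F, W=T:
U \to W = F \to T = T
W \to (U \to W) = T \to T = T
W \to U = T \to F = F
\lnot (W \to U) = \lnot F = T
(W \to (U \to W)) \to \lnot (W \to U) = T \to T = T
W \to ((W \to (U \to W)) \to \lnot (W \to U)) = T \to T = T
U \to (W \to ((W \to (U \to W)) \to \lnot (W \to U))) = F \to T = T
U \to W = F \to T = T
U \land (U \to W) = F \land T = F
U \lor W = F \lor T = T
\lnot (U \lor W) = \lnot T = F
W \to U = T \to F = F
\lnot (U \lor W) \land (W \to U) = F \land F = F
(\lnot (U \lor W) \land (W \to U)) \lor U = F \lor F = F
(U \land (U \to W)) \to ((\lnot (U \lor W) \land (W \to U)) \lor U) = F \to F = T
W \land ((U \land (U \to W)) \to ((\lnot (U \lor W) \land (W \to U)) \lor U)) = T \land T = T
\lnot (W \land ((U \land (U \to W)) \to ((\lnot (U \lor W) \land (W \to U)) \lor U))) = \lnot T = F
(U \to (W \to ((W \to (U \to W)) \to \lnot (W \to U)))) \land \lnot (W \land ((U \land (U \to W)) \to ((\lnot (U \lor W) \land (W \to U)) \lor U))) = T \land F = F
W \to ((U \to (W \to ((W \to (U \to W)) \to \lnot (W \to U)))) \land \lnot (W \land ((U \land (U \to W)) \to ((\lnot (U \lor W) \land (W \to U)) \lor U)))) = T \to F = F
(W \to ((U \to (W \to ((W \to (U \to W)) \to \lnot (W \to U)))) \land \lnot (W \land ((U \land (U \to W)) \to ((\lnot (U \lor W) \land (W \to U)) \lor U))))) \to W = F \to T = T

T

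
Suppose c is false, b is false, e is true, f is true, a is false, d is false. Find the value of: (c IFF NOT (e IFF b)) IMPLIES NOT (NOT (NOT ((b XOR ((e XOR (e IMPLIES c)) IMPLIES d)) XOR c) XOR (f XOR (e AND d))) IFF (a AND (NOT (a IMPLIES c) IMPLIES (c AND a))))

True

Substituting c=False, b=False, e=True, f=True, a=False, d=False:
e IFF b = True IFF False = False
NOT (e IFF b) = NOT False = True
c IFF NOT (e IFF b) = False IFF True = False
e IMPLIES c = True IMPLIES False = False
e XOR (e IMPLIES c) = True XOR False = True
(e XOR (e IMPLIES c)) IMPLIES d = True IMPLIES False = False
b XOR ((e XOR (e IMPLIES c)) IMPLIES d) = False XOR False = False
(b XOR ((e XOR (e IMPLIES c)) IMPLIES d)) XOR c = False XOR False = False
NOT ((b XOR ((e XOR (e IMPLIES c)) IMPLIES d)) XOR c) = NOT False = True
e AND d = True AND False = False
f XOR (e AND d) = True XOR False = True
NOT ((b XOR ((e XOR (e IMPLIES c)) IMPLIES d)) XOR c) XOR (f XOR (e AND d)) = True XOR True = False
NOT (NOT ((b XOR ((e XOR (e IMPLIES c)) IMPLIES d)) XOR c) XOR (f XOR (e AND d))) = NOT False = True
a IMPLIES c = False IMPLIES False = True
NOT (a IMPLIES c) = NOT True = False
c AND a = False AND False = False
NOT (a IMPLIES c) IMPLIES (c AND a) = False IMPLIES False = True
a AND (NOT (a IMPLIES c) IMPLIES (c AND a)) = False AND True = False
NOT (NOT ((b XOR ((e XOR (e IMPLIES c)) IMPLIES d)) XOR c) XOR (f XOR (e AND d))) IFF (a AND (NOT (a IMPLIES c) IMPLIES (c AND a))) = True IFF False = False
NOT (NOT (NOT ((b XOR ((e XOR (e IMPLIES c)) IMPLIES d)) XOR c) XOR (f XOR (e AND d))) IFF (a AND (NOT (a IMPLIES c) IMPLIES (c AND a)))) = NOT False = True
(c IFF NOT (e IFF b)) IMPLIES NOT (NOT (NOT ((b XOR ((e XOR (e IMPLIES c)) IMPLIES d)) XOR c) XOR (f XOR (e AND d))) IFF (a AND (NOT (a IMPLIES c) IMPLIES (c AND a)))) = False IMPLIES True = True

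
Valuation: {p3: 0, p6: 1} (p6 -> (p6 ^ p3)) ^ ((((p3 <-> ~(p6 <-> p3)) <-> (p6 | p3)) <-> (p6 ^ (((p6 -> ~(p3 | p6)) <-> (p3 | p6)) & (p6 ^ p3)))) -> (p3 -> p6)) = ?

p6 ^ p3 = 1 ^ 0 = 1
p6 -> (p6 ^ p3) = 1 -> 1 = 1
p6 <-> p3 = 1 <-> 0 = 0
~(p6 <-> p3) = ~0 = 1
p3 <-> ~(p6 <-> p3) = 0 <-> 1 = 0
p6 | p3 = 1 | 0 = 1
(p3 <-> ~(p6 <-> p3)) <-> (p6 | p3) = 0 <-> 1 = 0
p3 | p6 = 0 | 1 = 1
~(p3 | p6) = ~1 = 0
p6 -> ~(p3 | p6) = 1 -> 0 = 0
p3 | p6 = 0 | 1 = 1
(p6 -> ~(p3 | p6)) <-> (p3 | p6) = 0 <-> 1 = 0
p6 ^ p3 = 1 ^ 0 = 1
((p6 -> ~(p3 | p6)) <-> (p3 | p6)) & (p6 ^ p3) = 0 & 1 = 0
p6 ^ (((p6 -> ~(p3 | p6)) <-> (p3 | p6)) & (p6 ^ p3)) = 1 ^ 0 = 1
((p3 <-> ~(p6 <-> p3)) <-> (p6 | p3)) <-> (p6 ^ (((p6 -> ~(p3 | p6)) <-> (p3 | p6)) & (p6 ^ p3))) = 0 <-> 1 = 0
p3 -> p6 = 0 -> 1 = 1
(((p3 <-> ~(p6 <-> p3)) <-> (p6 | p3)) <-> (p6 ^ (((p6 -> ~(p3 | p6)) <-> (p3 | p6)) & (p6 ^ p3)))) -> (p3 -> p6) = 0 -> 1 = 1
(p6 -> (p6 ^ p3)) ^ ((((p3 <-> ~(p6 <-> p3)) <-> (p6 | p3)) <-> (p6 ^ (((p6 -> ~(p3 | p6)) <-> (p3 | p6)) & (p6 ^ p3)))) -> (p3 -> p6)) = 1 ^ 1 = 0

0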